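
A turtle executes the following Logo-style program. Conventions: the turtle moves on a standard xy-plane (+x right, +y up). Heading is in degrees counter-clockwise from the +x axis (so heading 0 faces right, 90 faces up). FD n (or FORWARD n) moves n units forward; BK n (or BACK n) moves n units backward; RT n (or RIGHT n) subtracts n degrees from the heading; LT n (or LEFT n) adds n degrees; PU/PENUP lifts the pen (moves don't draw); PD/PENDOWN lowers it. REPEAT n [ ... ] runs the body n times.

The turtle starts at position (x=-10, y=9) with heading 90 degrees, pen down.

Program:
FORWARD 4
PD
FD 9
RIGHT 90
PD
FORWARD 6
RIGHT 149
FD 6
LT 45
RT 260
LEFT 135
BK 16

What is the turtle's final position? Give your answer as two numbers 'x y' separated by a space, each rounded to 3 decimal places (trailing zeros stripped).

Executing turtle program step by step:
Start: pos=(-10,9), heading=90, pen down
FD 4: (-10,9) -> (-10,13) [heading=90, draw]
PD: pen down
FD 9: (-10,13) -> (-10,22) [heading=90, draw]
RT 90: heading 90 -> 0
PD: pen down
FD 6: (-10,22) -> (-4,22) [heading=0, draw]
RT 149: heading 0 -> 211
FD 6: (-4,22) -> (-9.143,18.91) [heading=211, draw]
LT 45: heading 211 -> 256
RT 260: heading 256 -> 356
LT 135: heading 356 -> 131
BK 16: (-9.143,18.91) -> (1.354,6.834) [heading=131, draw]
Final: pos=(1.354,6.834), heading=131, 5 segment(s) drawn

Answer: 1.354 6.834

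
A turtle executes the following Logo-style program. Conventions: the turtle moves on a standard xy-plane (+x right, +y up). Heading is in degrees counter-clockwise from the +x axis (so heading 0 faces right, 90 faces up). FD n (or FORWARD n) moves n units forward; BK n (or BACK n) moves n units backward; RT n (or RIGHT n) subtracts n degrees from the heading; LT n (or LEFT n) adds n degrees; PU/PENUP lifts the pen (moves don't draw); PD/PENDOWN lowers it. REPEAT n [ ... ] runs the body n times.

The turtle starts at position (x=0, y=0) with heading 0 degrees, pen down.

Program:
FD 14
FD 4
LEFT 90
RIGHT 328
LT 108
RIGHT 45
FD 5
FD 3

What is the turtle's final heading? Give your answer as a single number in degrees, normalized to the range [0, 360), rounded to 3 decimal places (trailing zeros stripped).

Executing turtle program step by step:
Start: pos=(0,0), heading=0, pen down
FD 14: (0,0) -> (14,0) [heading=0, draw]
FD 4: (14,0) -> (18,0) [heading=0, draw]
LT 90: heading 0 -> 90
RT 328: heading 90 -> 122
LT 108: heading 122 -> 230
RT 45: heading 230 -> 185
FD 5: (18,0) -> (13.019,-0.436) [heading=185, draw]
FD 3: (13.019,-0.436) -> (10.03,-0.697) [heading=185, draw]
Final: pos=(10.03,-0.697), heading=185, 4 segment(s) drawn

Answer: 185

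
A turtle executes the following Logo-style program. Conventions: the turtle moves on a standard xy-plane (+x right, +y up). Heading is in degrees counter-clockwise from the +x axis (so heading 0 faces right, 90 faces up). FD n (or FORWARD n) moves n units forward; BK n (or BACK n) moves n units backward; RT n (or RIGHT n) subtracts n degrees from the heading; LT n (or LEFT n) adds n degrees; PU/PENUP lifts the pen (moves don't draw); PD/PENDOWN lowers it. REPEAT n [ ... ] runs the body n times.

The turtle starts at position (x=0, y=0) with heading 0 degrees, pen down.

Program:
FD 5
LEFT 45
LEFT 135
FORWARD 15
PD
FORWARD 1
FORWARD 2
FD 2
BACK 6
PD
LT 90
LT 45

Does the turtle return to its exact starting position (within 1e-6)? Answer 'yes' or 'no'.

Executing turtle program step by step:
Start: pos=(0,0), heading=0, pen down
FD 5: (0,0) -> (5,0) [heading=0, draw]
LT 45: heading 0 -> 45
LT 135: heading 45 -> 180
FD 15: (5,0) -> (-10,0) [heading=180, draw]
PD: pen down
FD 1: (-10,0) -> (-11,0) [heading=180, draw]
FD 2: (-11,0) -> (-13,0) [heading=180, draw]
FD 2: (-13,0) -> (-15,0) [heading=180, draw]
BK 6: (-15,0) -> (-9,0) [heading=180, draw]
PD: pen down
LT 90: heading 180 -> 270
LT 45: heading 270 -> 315
Final: pos=(-9,0), heading=315, 6 segment(s) drawn

Start position: (0, 0)
Final position: (-9, 0)
Distance = 9; >= 1e-6 -> NOT closed

Answer: no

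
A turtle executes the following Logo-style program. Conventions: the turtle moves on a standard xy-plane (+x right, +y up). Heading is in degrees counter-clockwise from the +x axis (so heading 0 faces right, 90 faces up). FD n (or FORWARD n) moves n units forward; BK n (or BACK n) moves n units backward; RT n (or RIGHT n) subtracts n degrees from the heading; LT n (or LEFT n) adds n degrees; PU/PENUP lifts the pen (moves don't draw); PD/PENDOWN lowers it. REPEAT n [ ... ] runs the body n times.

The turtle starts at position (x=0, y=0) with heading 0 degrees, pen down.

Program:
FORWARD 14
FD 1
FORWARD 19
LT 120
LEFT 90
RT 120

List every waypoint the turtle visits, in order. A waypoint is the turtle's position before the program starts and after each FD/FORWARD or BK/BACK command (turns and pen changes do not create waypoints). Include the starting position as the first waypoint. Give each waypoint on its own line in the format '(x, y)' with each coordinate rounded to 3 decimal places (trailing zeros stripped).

Answer: (0, 0)
(14, 0)
(15, 0)
(34, 0)

Derivation:
Executing turtle program step by step:
Start: pos=(0,0), heading=0, pen down
FD 14: (0,0) -> (14,0) [heading=0, draw]
FD 1: (14,0) -> (15,0) [heading=0, draw]
FD 19: (15,0) -> (34,0) [heading=0, draw]
LT 120: heading 0 -> 120
LT 90: heading 120 -> 210
RT 120: heading 210 -> 90
Final: pos=(34,0), heading=90, 3 segment(s) drawn
Waypoints (4 total):
(0, 0)
(14, 0)
(15, 0)
(34, 0)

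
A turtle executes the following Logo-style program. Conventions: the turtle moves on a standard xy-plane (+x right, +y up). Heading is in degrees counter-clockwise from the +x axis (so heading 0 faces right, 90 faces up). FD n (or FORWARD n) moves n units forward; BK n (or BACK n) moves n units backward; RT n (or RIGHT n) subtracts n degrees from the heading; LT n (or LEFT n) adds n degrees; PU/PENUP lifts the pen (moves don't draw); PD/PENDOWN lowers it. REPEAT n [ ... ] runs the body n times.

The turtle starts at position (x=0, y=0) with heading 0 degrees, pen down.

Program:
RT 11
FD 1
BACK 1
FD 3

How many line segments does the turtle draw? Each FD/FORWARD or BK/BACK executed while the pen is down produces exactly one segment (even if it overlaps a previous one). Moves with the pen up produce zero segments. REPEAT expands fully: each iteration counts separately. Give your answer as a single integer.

Executing turtle program step by step:
Start: pos=(0,0), heading=0, pen down
RT 11: heading 0 -> 349
FD 1: (0,0) -> (0.982,-0.191) [heading=349, draw]
BK 1: (0.982,-0.191) -> (0,0) [heading=349, draw]
FD 3: (0,0) -> (2.945,-0.572) [heading=349, draw]
Final: pos=(2.945,-0.572), heading=349, 3 segment(s) drawn
Segments drawn: 3

Answer: 3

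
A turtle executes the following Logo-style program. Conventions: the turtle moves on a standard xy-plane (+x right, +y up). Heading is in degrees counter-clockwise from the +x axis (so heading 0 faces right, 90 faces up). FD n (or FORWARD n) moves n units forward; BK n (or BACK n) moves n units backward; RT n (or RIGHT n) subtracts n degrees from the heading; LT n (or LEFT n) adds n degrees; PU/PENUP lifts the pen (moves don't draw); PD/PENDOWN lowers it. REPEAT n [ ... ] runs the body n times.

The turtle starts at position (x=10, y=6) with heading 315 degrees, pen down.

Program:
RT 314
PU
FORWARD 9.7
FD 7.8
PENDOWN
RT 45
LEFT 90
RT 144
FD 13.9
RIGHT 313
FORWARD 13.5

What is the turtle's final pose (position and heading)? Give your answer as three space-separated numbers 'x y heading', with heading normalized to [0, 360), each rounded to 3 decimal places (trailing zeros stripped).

Executing turtle program step by step:
Start: pos=(10,6), heading=315, pen down
RT 314: heading 315 -> 1
PU: pen up
FD 9.7: (10,6) -> (19.699,6.169) [heading=1, move]
FD 7.8: (19.699,6.169) -> (27.497,6.305) [heading=1, move]
PD: pen down
RT 45: heading 1 -> 316
LT 90: heading 316 -> 46
RT 144: heading 46 -> 262
FD 13.9: (27.497,6.305) -> (25.563,-7.459) [heading=262, draw]
RT 313: heading 262 -> 309
FD 13.5: (25.563,-7.459) -> (34.059,-17.951) [heading=309, draw]
Final: pos=(34.059,-17.951), heading=309, 2 segment(s) drawn

Answer: 34.059 -17.951 309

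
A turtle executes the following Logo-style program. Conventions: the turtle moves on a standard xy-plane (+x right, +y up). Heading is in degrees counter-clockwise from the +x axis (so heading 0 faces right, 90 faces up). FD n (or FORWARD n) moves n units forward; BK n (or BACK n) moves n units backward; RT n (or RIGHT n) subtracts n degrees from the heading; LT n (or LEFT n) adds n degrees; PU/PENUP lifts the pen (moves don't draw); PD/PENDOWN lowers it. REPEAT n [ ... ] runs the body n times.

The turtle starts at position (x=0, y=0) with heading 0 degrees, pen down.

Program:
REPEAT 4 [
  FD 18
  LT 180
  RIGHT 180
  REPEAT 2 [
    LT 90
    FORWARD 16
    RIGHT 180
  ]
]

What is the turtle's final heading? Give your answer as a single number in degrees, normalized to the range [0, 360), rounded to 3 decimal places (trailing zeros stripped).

Executing turtle program step by step:
Start: pos=(0,0), heading=0, pen down
REPEAT 4 [
  -- iteration 1/4 --
  FD 18: (0,0) -> (18,0) [heading=0, draw]
  LT 180: heading 0 -> 180
  RT 180: heading 180 -> 0
  REPEAT 2 [
    -- iteration 1/2 --
    LT 90: heading 0 -> 90
    FD 16: (18,0) -> (18,16) [heading=90, draw]
    RT 180: heading 90 -> 270
    -- iteration 2/2 --
    LT 90: heading 270 -> 0
    FD 16: (18,16) -> (34,16) [heading=0, draw]
    RT 180: heading 0 -> 180
  ]
  -- iteration 2/4 --
  FD 18: (34,16) -> (16,16) [heading=180, draw]
  LT 180: heading 180 -> 0
  RT 180: heading 0 -> 180
  REPEAT 2 [
    -- iteration 1/2 --
    LT 90: heading 180 -> 270
    FD 16: (16,16) -> (16,0) [heading=270, draw]
    RT 180: heading 270 -> 90
    -- iteration 2/2 --
    LT 90: heading 90 -> 180
    FD 16: (16,0) -> (0,0) [heading=180, draw]
    RT 180: heading 180 -> 0
  ]
  -- iteration 3/4 --
  FD 18: (0,0) -> (18,0) [heading=0, draw]
  LT 180: heading 0 -> 180
  RT 180: heading 180 -> 0
  REPEAT 2 [
    -- iteration 1/2 --
    LT 90: heading 0 -> 90
    FD 16: (18,0) -> (18,16) [heading=90, draw]
    RT 180: heading 90 -> 270
    -- iteration 2/2 --
    LT 90: heading 270 -> 0
    FD 16: (18,16) -> (34,16) [heading=0, draw]
    RT 180: heading 0 -> 180
  ]
  -- iteration 4/4 --
  FD 18: (34,16) -> (16,16) [heading=180, draw]
  LT 180: heading 180 -> 0
  RT 180: heading 0 -> 180
  REPEAT 2 [
    -- iteration 1/2 --
    LT 90: heading 180 -> 270
    FD 16: (16,16) -> (16,0) [heading=270, draw]
    RT 180: heading 270 -> 90
    -- iteration 2/2 --
    LT 90: heading 90 -> 180
    FD 16: (16,0) -> (0,0) [heading=180, draw]
    RT 180: heading 180 -> 0
  ]
]
Final: pos=(0,0), heading=0, 12 segment(s) drawn

Answer: 0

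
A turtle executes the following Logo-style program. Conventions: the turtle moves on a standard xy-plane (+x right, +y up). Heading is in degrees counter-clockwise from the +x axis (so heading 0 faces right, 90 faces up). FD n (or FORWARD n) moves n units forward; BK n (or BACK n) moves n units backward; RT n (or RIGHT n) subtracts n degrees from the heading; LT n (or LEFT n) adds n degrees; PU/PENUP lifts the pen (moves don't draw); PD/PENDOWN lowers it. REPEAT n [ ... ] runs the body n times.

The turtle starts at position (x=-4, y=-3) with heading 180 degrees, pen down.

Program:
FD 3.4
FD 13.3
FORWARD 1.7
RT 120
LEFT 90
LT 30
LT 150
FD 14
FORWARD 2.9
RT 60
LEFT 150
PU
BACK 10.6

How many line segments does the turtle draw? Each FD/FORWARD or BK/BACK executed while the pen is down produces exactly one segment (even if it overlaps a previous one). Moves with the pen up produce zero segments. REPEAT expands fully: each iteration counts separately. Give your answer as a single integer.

Executing turtle program step by step:
Start: pos=(-4,-3), heading=180, pen down
FD 3.4: (-4,-3) -> (-7.4,-3) [heading=180, draw]
FD 13.3: (-7.4,-3) -> (-20.7,-3) [heading=180, draw]
FD 1.7: (-20.7,-3) -> (-22.4,-3) [heading=180, draw]
RT 120: heading 180 -> 60
LT 90: heading 60 -> 150
LT 30: heading 150 -> 180
LT 150: heading 180 -> 330
FD 14: (-22.4,-3) -> (-10.276,-10) [heading=330, draw]
FD 2.9: (-10.276,-10) -> (-7.764,-11.45) [heading=330, draw]
RT 60: heading 330 -> 270
LT 150: heading 270 -> 60
PU: pen up
BK 10.6: (-7.764,-11.45) -> (-13.064,-20.63) [heading=60, move]
Final: pos=(-13.064,-20.63), heading=60, 5 segment(s) drawn
Segments drawn: 5

Answer: 5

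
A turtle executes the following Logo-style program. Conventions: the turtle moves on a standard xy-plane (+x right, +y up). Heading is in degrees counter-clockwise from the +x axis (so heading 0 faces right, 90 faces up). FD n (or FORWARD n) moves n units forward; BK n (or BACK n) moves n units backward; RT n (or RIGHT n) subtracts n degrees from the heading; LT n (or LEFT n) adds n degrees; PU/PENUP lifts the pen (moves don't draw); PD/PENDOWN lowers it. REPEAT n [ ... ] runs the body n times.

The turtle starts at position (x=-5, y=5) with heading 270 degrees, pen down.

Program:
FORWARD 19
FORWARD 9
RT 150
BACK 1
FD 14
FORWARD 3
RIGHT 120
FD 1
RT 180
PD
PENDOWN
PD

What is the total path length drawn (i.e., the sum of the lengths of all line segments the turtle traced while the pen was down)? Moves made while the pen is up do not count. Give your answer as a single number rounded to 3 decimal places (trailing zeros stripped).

Answer: 47

Derivation:
Executing turtle program step by step:
Start: pos=(-5,5), heading=270, pen down
FD 19: (-5,5) -> (-5,-14) [heading=270, draw]
FD 9: (-5,-14) -> (-5,-23) [heading=270, draw]
RT 150: heading 270 -> 120
BK 1: (-5,-23) -> (-4.5,-23.866) [heading=120, draw]
FD 14: (-4.5,-23.866) -> (-11.5,-11.742) [heading=120, draw]
FD 3: (-11.5,-11.742) -> (-13,-9.144) [heading=120, draw]
RT 120: heading 120 -> 0
FD 1: (-13,-9.144) -> (-12,-9.144) [heading=0, draw]
RT 180: heading 0 -> 180
PD: pen down
PD: pen down
PD: pen down
Final: pos=(-12,-9.144), heading=180, 6 segment(s) drawn

Segment lengths:
  seg 1: (-5,5) -> (-5,-14), length = 19
  seg 2: (-5,-14) -> (-5,-23), length = 9
  seg 3: (-5,-23) -> (-4.5,-23.866), length = 1
  seg 4: (-4.5,-23.866) -> (-11.5,-11.742), length = 14
  seg 5: (-11.5,-11.742) -> (-13,-9.144), length = 3
  seg 6: (-13,-9.144) -> (-12,-9.144), length = 1
Total = 47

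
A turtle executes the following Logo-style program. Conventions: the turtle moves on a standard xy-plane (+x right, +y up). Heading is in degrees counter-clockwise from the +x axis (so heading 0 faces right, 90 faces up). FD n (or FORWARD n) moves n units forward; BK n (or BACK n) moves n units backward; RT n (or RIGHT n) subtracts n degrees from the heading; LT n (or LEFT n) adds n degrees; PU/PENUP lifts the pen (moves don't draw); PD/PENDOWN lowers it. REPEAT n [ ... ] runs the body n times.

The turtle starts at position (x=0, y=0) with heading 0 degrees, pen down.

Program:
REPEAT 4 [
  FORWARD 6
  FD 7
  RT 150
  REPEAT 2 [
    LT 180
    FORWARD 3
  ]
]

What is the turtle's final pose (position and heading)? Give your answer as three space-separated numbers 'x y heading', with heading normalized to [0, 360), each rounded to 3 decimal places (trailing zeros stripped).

Answer: 8.242 -8.242 120

Derivation:
Executing turtle program step by step:
Start: pos=(0,0), heading=0, pen down
REPEAT 4 [
  -- iteration 1/4 --
  FD 6: (0,0) -> (6,0) [heading=0, draw]
  FD 7: (6,0) -> (13,0) [heading=0, draw]
  RT 150: heading 0 -> 210
  REPEAT 2 [
    -- iteration 1/2 --
    LT 180: heading 210 -> 30
    FD 3: (13,0) -> (15.598,1.5) [heading=30, draw]
    -- iteration 2/2 --
    LT 180: heading 30 -> 210
    FD 3: (15.598,1.5) -> (13,0) [heading=210, draw]
  ]
  -- iteration 2/4 --
  FD 6: (13,0) -> (7.804,-3) [heading=210, draw]
  FD 7: (7.804,-3) -> (1.742,-6.5) [heading=210, draw]
  RT 150: heading 210 -> 60
  REPEAT 2 [
    -- iteration 1/2 --
    LT 180: heading 60 -> 240
    FD 3: (1.742,-6.5) -> (0.242,-9.098) [heading=240, draw]
    -- iteration 2/2 --
    LT 180: heading 240 -> 60
    FD 3: (0.242,-9.098) -> (1.742,-6.5) [heading=60, draw]
  ]
  -- iteration 3/4 --
  FD 6: (1.742,-6.5) -> (4.742,-1.304) [heading=60, draw]
  FD 7: (4.742,-1.304) -> (8.242,4.758) [heading=60, draw]
  RT 150: heading 60 -> 270
  REPEAT 2 [
    -- iteration 1/2 --
    LT 180: heading 270 -> 90
    FD 3: (8.242,4.758) -> (8.242,7.758) [heading=90, draw]
    -- iteration 2/2 --
    LT 180: heading 90 -> 270
    FD 3: (8.242,7.758) -> (8.242,4.758) [heading=270, draw]
  ]
  -- iteration 4/4 --
  FD 6: (8.242,4.758) -> (8.242,-1.242) [heading=270, draw]
  FD 7: (8.242,-1.242) -> (8.242,-8.242) [heading=270, draw]
  RT 150: heading 270 -> 120
  REPEAT 2 [
    -- iteration 1/2 --
    LT 180: heading 120 -> 300
    FD 3: (8.242,-8.242) -> (9.742,-10.84) [heading=300, draw]
    -- iteration 2/2 --
    LT 180: heading 300 -> 120
    FD 3: (9.742,-10.84) -> (8.242,-8.242) [heading=120, draw]
  ]
]
Final: pos=(8.242,-8.242), heading=120, 16 segment(s) drawn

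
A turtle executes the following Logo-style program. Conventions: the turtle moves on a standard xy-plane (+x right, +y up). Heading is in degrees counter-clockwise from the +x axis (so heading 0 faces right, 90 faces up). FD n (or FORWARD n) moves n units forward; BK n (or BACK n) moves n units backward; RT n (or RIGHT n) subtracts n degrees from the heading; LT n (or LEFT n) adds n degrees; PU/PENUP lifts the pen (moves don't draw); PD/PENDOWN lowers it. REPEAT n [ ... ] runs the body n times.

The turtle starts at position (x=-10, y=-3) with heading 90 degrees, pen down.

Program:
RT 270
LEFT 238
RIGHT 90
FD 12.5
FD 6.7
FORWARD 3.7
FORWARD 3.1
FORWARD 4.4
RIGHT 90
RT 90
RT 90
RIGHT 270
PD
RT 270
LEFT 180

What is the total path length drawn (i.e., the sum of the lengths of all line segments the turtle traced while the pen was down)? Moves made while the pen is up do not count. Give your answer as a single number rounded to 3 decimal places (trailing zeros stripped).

Answer: 30.4

Derivation:
Executing turtle program step by step:
Start: pos=(-10,-3), heading=90, pen down
RT 270: heading 90 -> 180
LT 238: heading 180 -> 58
RT 90: heading 58 -> 328
FD 12.5: (-10,-3) -> (0.601,-9.624) [heading=328, draw]
FD 6.7: (0.601,-9.624) -> (6.283,-13.174) [heading=328, draw]
FD 3.7: (6.283,-13.174) -> (9.42,-15.135) [heading=328, draw]
FD 3.1: (9.42,-15.135) -> (12.049,-16.778) [heading=328, draw]
FD 4.4: (12.049,-16.778) -> (15.781,-19.11) [heading=328, draw]
RT 90: heading 328 -> 238
RT 90: heading 238 -> 148
RT 90: heading 148 -> 58
RT 270: heading 58 -> 148
PD: pen down
RT 270: heading 148 -> 238
LT 180: heading 238 -> 58
Final: pos=(15.781,-19.11), heading=58, 5 segment(s) drawn

Segment lengths:
  seg 1: (-10,-3) -> (0.601,-9.624), length = 12.5
  seg 2: (0.601,-9.624) -> (6.283,-13.174), length = 6.7
  seg 3: (6.283,-13.174) -> (9.42,-15.135), length = 3.7
  seg 4: (9.42,-15.135) -> (12.049,-16.778), length = 3.1
  seg 5: (12.049,-16.778) -> (15.781,-19.11), length = 4.4
Total = 30.4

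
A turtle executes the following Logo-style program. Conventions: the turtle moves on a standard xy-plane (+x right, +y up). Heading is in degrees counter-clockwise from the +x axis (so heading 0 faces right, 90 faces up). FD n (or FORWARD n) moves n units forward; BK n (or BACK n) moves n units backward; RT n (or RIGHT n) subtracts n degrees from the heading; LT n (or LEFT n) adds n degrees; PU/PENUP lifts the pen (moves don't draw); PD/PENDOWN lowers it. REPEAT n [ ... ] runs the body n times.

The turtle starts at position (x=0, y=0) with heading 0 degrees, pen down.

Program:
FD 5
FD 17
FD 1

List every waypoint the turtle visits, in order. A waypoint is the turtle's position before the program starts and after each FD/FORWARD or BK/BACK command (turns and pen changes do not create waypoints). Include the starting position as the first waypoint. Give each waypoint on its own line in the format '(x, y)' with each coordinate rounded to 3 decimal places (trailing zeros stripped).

Executing turtle program step by step:
Start: pos=(0,0), heading=0, pen down
FD 5: (0,0) -> (5,0) [heading=0, draw]
FD 17: (5,0) -> (22,0) [heading=0, draw]
FD 1: (22,0) -> (23,0) [heading=0, draw]
Final: pos=(23,0), heading=0, 3 segment(s) drawn
Waypoints (4 total):
(0, 0)
(5, 0)
(22, 0)
(23, 0)

Answer: (0, 0)
(5, 0)
(22, 0)
(23, 0)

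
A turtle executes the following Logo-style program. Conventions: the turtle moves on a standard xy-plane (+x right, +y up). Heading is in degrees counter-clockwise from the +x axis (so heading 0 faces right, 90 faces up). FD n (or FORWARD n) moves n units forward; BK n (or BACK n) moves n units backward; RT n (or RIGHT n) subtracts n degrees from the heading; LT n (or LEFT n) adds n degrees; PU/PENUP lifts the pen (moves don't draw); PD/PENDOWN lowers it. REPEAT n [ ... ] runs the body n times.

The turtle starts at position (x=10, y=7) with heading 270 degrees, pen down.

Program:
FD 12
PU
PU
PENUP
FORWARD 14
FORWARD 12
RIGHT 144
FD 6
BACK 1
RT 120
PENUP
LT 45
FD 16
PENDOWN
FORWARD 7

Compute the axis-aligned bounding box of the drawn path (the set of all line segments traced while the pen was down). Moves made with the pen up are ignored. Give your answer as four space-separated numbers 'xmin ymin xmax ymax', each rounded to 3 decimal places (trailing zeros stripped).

Answer: 10 -14.521 21.535 7

Derivation:
Executing turtle program step by step:
Start: pos=(10,7), heading=270, pen down
FD 12: (10,7) -> (10,-5) [heading=270, draw]
PU: pen up
PU: pen up
PU: pen up
FD 14: (10,-5) -> (10,-19) [heading=270, move]
FD 12: (10,-19) -> (10,-31) [heading=270, move]
RT 144: heading 270 -> 126
FD 6: (10,-31) -> (6.473,-26.146) [heading=126, move]
BK 1: (6.473,-26.146) -> (7.061,-26.955) [heading=126, move]
RT 120: heading 126 -> 6
PU: pen up
LT 45: heading 6 -> 51
FD 16: (7.061,-26.955) -> (17.13,-14.521) [heading=51, move]
PD: pen down
FD 7: (17.13,-14.521) -> (21.535,-9.081) [heading=51, draw]
Final: pos=(21.535,-9.081), heading=51, 2 segment(s) drawn

Segment endpoints: x in {10, 10, 17.13, 21.535}, y in {-14.521, -9.081, -5, 7}
xmin=10, ymin=-14.521, xmax=21.535, ymax=7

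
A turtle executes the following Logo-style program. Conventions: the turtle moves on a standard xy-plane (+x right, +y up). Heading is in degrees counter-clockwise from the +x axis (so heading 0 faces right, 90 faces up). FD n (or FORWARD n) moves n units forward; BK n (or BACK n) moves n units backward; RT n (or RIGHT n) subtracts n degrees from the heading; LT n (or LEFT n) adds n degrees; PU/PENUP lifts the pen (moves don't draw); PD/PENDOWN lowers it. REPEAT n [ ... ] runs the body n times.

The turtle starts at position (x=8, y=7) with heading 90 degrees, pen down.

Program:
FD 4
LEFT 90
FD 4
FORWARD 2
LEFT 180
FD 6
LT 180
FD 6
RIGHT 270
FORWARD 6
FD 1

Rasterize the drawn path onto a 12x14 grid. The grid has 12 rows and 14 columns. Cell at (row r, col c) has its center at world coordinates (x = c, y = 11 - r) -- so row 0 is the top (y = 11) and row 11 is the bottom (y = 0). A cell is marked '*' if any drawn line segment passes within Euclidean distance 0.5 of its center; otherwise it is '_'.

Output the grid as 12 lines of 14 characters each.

Answer: __*******_____
__*_____*_____
__*_____*_____
__*_____*_____
__*_____*_____
__*___________
__*___________
__*___________
______________
______________
______________
______________

Derivation:
Segment 0: (8,7) -> (8,11)
Segment 1: (8,11) -> (4,11)
Segment 2: (4,11) -> (2,11)
Segment 3: (2,11) -> (8,11)
Segment 4: (8,11) -> (2,11)
Segment 5: (2,11) -> (2,5)
Segment 6: (2,5) -> (2,4)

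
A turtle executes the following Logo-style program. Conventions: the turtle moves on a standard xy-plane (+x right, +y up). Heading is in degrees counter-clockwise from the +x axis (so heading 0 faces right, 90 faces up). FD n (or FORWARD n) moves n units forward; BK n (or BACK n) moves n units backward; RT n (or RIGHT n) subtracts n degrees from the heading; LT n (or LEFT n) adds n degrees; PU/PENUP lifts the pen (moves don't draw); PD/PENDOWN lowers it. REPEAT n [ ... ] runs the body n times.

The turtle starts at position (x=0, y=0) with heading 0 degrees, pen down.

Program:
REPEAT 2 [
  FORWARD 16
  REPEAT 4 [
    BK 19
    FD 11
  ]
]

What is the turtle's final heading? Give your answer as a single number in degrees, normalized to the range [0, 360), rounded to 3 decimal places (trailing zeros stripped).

Answer: 0

Derivation:
Executing turtle program step by step:
Start: pos=(0,0), heading=0, pen down
REPEAT 2 [
  -- iteration 1/2 --
  FD 16: (0,0) -> (16,0) [heading=0, draw]
  REPEAT 4 [
    -- iteration 1/4 --
    BK 19: (16,0) -> (-3,0) [heading=0, draw]
    FD 11: (-3,0) -> (8,0) [heading=0, draw]
    -- iteration 2/4 --
    BK 19: (8,0) -> (-11,0) [heading=0, draw]
    FD 11: (-11,0) -> (0,0) [heading=0, draw]
    -- iteration 3/4 --
    BK 19: (0,0) -> (-19,0) [heading=0, draw]
    FD 11: (-19,0) -> (-8,0) [heading=0, draw]
    -- iteration 4/4 --
    BK 19: (-8,0) -> (-27,0) [heading=0, draw]
    FD 11: (-27,0) -> (-16,0) [heading=0, draw]
  ]
  -- iteration 2/2 --
  FD 16: (-16,0) -> (0,0) [heading=0, draw]
  REPEAT 4 [
    -- iteration 1/4 --
    BK 19: (0,0) -> (-19,0) [heading=0, draw]
    FD 11: (-19,0) -> (-8,0) [heading=0, draw]
    -- iteration 2/4 --
    BK 19: (-8,0) -> (-27,0) [heading=0, draw]
    FD 11: (-27,0) -> (-16,0) [heading=0, draw]
    -- iteration 3/4 --
    BK 19: (-16,0) -> (-35,0) [heading=0, draw]
    FD 11: (-35,0) -> (-24,0) [heading=0, draw]
    -- iteration 4/4 --
    BK 19: (-24,0) -> (-43,0) [heading=0, draw]
    FD 11: (-43,0) -> (-32,0) [heading=0, draw]
  ]
]
Final: pos=(-32,0), heading=0, 18 segment(s) drawn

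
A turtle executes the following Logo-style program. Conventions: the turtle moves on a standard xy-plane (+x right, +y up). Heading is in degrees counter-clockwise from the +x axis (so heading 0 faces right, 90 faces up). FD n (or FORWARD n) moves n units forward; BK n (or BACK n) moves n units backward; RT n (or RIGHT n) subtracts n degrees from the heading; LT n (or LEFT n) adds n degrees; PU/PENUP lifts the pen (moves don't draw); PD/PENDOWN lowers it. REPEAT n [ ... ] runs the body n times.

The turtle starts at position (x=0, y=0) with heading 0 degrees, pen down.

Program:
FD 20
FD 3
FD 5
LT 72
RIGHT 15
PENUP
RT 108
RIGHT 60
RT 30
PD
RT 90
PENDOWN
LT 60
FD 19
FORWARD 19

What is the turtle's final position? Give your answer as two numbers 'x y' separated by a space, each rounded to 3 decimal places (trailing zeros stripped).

Executing turtle program step by step:
Start: pos=(0,0), heading=0, pen down
FD 20: (0,0) -> (20,0) [heading=0, draw]
FD 3: (20,0) -> (23,0) [heading=0, draw]
FD 5: (23,0) -> (28,0) [heading=0, draw]
LT 72: heading 0 -> 72
RT 15: heading 72 -> 57
PU: pen up
RT 108: heading 57 -> 309
RT 60: heading 309 -> 249
RT 30: heading 249 -> 219
PD: pen down
RT 90: heading 219 -> 129
PD: pen down
LT 60: heading 129 -> 189
FD 19: (28,0) -> (9.234,-2.972) [heading=189, draw]
FD 19: (9.234,-2.972) -> (-9.532,-5.945) [heading=189, draw]
Final: pos=(-9.532,-5.945), heading=189, 5 segment(s) drawn

Answer: -9.532 -5.945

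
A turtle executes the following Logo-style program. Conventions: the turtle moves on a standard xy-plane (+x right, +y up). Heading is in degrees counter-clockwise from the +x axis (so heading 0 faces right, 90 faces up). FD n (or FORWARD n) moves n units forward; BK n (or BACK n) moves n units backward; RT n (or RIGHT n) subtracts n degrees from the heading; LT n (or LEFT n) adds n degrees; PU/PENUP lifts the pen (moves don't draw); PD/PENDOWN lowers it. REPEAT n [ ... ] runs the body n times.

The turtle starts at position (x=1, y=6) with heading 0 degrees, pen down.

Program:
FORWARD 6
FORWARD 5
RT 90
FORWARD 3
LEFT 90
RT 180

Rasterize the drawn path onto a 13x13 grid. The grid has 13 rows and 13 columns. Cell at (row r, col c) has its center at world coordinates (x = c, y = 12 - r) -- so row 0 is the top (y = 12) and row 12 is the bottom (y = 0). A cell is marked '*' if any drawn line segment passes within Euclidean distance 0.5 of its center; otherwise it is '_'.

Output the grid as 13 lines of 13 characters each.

Answer: _____________
_____________
_____________
_____________
_____________
_____________
_************
____________*
____________*
____________*
_____________
_____________
_____________

Derivation:
Segment 0: (1,6) -> (7,6)
Segment 1: (7,6) -> (12,6)
Segment 2: (12,6) -> (12,3)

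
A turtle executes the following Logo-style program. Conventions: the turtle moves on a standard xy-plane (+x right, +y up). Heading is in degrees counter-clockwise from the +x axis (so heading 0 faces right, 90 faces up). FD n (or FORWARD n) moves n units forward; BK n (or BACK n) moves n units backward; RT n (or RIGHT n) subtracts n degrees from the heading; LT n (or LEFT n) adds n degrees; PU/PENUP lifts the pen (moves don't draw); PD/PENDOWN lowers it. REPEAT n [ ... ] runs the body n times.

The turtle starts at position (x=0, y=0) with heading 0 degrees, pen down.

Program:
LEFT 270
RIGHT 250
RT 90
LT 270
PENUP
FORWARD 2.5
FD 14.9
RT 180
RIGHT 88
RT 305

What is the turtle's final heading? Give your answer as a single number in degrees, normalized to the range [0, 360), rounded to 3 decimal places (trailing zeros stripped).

Executing turtle program step by step:
Start: pos=(0,0), heading=0, pen down
LT 270: heading 0 -> 270
RT 250: heading 270 -> 20
RT 90: heading 20 -> 290
LT 270: heading 290 -> 200
PU: pen up
FD 2.5: (0,0) -> (-2.349,-0.855) [heading=200, move]
FD 14.9: (-2.349,-0.855) -> (-16.351,-5.951) [heading=200, move]
RT 180: heading 200 -> 20
RT 88: heading 20 -> 292
RT 305: heading 292 -> 347
Final: pos=(-16.351,-5.951), heading=347, 0 segment(s) drawn

Answer: 347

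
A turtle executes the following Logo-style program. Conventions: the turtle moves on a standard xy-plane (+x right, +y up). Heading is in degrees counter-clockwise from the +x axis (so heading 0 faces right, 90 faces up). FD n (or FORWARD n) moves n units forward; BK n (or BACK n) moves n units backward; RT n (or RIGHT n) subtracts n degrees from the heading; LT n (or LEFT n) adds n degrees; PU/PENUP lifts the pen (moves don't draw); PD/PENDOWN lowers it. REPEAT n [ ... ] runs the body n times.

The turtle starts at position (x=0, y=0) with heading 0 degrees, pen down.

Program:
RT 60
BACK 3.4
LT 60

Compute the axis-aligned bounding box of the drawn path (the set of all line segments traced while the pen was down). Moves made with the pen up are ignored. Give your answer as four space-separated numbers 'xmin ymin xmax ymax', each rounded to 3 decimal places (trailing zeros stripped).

Executing turtle program step by step:
Start: pos=(0,0), heading=0, pen down
RT 60: heading 0 -> 300
BK 3.4: (0,0) -> (-1.7,2.944) [heading=300, draw]
LT 60: heading 300 -> 0
Final: pos=(-1.7,2.944), heading=0, 1 segment(s) drawn

Segment endpoints: x in {-1.7, 0}, y in {0, 2.944}
xmin=-1.7, ymin=0, xmax=0, ymax=2.944

Answer: -1.7 0 0 2.944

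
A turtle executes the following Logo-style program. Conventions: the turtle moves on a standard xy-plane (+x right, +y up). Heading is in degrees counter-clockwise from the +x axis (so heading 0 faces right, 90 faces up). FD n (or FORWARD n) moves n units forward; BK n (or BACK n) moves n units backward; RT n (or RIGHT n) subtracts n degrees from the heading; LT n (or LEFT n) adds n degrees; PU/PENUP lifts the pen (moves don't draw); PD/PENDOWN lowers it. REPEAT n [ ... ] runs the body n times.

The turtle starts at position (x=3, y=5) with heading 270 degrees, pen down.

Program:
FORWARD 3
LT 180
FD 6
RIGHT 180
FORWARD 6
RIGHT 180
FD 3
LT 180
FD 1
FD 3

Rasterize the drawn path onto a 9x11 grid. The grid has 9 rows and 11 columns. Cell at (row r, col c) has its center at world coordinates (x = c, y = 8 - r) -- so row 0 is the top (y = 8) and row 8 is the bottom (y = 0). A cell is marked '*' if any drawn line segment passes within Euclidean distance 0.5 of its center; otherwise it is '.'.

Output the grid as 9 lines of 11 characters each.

Answer: ...*.......
...*.......
...*.......
...*.......
...*.......
...*.......
...*.......
...*.......
...........

Derivation:
Segment 0: (3,5) -> (3,2)
Segment 1: (3,2) -> (3,8)
Segment 2: (3,8) -> (3,2)
Segment 3: (3,2) -> (3,5)
Segment 4: (3,5) -> (3,4)
Segment 5: (3,4) -> (3,1)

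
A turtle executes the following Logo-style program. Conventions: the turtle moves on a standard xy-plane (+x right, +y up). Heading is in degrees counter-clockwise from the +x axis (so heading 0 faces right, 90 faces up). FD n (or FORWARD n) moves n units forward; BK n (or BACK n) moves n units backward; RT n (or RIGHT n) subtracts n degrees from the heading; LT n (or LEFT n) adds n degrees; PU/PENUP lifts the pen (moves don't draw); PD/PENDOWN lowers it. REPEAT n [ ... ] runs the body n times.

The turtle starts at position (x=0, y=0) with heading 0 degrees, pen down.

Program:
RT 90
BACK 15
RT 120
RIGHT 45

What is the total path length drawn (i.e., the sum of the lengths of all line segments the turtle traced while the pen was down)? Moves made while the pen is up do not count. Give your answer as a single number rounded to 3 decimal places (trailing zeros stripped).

Answer: 15

Derivation:
Executing turtle program step by step:
Start: pos=(0,0), heading=0, pen down
RT 90: heading 0 -> 270
BK 15: (0,0) -> (0,15) [heading=270, draw]
RT 120: heading 270 -> 150
RT 45: heading 150 -> 105
Final: pos=(0,15), heading=105, 1 segment(s) drawn

Segment lengths:
  seg 1: (0,0) -> (0,15), length = 15
Total = 15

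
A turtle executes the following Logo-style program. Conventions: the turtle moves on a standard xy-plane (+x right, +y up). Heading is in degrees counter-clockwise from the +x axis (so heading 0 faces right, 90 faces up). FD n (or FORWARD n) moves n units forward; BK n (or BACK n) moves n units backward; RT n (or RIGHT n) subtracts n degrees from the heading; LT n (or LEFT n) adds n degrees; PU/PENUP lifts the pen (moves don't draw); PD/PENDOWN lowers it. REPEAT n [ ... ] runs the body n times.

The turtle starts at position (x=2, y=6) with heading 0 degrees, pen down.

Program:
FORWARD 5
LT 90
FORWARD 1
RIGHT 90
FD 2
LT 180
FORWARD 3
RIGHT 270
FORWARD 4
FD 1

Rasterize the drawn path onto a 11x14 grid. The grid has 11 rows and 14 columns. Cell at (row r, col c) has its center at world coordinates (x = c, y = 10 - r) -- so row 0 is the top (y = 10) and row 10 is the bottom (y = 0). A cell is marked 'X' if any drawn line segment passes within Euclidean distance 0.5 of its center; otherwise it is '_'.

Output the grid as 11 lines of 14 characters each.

Segment 0: (2,6) -> (7,6)
Segment 1: (7,6) -> (7,7)
Segment 2: (7,7) -> (9,7)
Segment 3: (9,7) -> (6,7)
Segment 4: (6,7) -> (6,3)
Segment 5: (6,3) -> (6,2)

Answer: ______________
______________
______________
______XXXX____
__XXXXXX______
______X_______
______X_______
______X_______
______X_______
______________
______________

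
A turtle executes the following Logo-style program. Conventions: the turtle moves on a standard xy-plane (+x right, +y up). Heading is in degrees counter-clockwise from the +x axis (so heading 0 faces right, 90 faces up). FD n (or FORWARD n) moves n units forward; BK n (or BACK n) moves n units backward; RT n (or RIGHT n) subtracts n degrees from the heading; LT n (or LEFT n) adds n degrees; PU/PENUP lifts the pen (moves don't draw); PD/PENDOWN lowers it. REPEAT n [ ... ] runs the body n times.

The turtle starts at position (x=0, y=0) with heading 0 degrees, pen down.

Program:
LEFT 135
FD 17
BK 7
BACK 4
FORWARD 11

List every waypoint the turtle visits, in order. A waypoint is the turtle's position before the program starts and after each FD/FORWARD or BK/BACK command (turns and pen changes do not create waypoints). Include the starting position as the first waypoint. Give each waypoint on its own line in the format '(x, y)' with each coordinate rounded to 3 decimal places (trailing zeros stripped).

Answer: (0, 0)
(-12.021, 12.021)
(-7.071, 7.071)
(-4.243, 4.243)
(-12.021, 12.021)

Derivation:
Executing turtle program step by step:
Start: pos=(0,0), heading=0, pen down
LT 135: heading 0 -> 135
FD 17: (0,0) -> (-12.021,12.021) [heading=135, draw]
BK 7: (-12.021,12.021) -> (-7.071,7.071) [heading=135, draw]
BK 4: (-7.071,7.071) -> (-4.243,4.243) [heading=135, draw]
FD 11: (-4.243,4.243) -> (-12.021,12.021) [heading=135, draw]
Final: pos=(-12.021,12.021), heading=135, 4 segment(s) drawn
Waypoints (5 total):
(0, 0)
(-12.021, 12.021)
(-7.071, 7.071)
(-4.243, 4.243)
(-12.021, 12.021)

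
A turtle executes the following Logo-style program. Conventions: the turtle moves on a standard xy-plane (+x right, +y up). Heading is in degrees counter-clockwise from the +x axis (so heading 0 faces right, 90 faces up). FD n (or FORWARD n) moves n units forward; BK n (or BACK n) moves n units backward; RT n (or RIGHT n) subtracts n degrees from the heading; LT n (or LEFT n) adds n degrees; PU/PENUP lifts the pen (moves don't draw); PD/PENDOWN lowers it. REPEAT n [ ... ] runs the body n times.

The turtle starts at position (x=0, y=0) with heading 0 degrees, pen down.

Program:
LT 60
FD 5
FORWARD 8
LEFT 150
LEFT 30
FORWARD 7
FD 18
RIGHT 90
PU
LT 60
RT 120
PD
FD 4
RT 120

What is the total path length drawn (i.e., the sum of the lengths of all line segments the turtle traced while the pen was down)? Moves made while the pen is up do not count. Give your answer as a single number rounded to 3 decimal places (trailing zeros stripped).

Executing turtle program step by step:
Start: pos=(0,0), heading=0, pen down
LT 60: heading 0 -> 60
FD 5: (0,0) -> (2.5,4.33) [heading=60, draw]
FD 8: (2.5,4.33) -> (6.5,11.258) [heading=60, draw]
LT 150: heading 60 -> 210
LT 30: heading 210 -> 240
FD 7: (6.5,11.258) -> (3,5.196) [heading=240, draw]
FD 18: (3,5.196) -> (-6,-10.392) [heading=240, draw]
RT 90: heading 240 -> 150
PU: pen up
LT 60: heading 150 -> 210
RT 120: heading 210 -> 90
PD: pen down
FD 4: (-6,-10.392) -> (-6,-6.392) [heading=90, draw]
RT 120: heading 90 -> 330
Final: pos=(-6,-6.392), heading=330, 5 segment(s) drawn

Segment lengths:
  seg 1: (0,0) -> (2.5,4.33), length = 5
  seg 2: (2.5,4.33) -> (6.5,11.258), length = 8
  seg 3: (6.5,11.258) -> (3,5.196), length = 7
  seg 4: (3,5.196) -> (-6,-10.392), length = 18
  seg 5: (-6,-10.392) -> (-6,-6.392), length = 4
Total = 42

Answer: 42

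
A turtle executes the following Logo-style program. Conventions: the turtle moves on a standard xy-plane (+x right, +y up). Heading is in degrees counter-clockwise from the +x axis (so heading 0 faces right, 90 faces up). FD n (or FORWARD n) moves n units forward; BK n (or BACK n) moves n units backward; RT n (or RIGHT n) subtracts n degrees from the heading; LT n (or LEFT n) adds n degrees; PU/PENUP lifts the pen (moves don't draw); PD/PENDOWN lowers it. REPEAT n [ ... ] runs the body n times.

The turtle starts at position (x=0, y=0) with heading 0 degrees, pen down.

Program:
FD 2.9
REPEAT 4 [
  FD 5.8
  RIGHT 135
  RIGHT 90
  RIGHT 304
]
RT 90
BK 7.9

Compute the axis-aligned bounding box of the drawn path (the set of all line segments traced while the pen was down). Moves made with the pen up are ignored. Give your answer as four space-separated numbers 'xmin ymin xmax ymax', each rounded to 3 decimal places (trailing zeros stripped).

Executing turtle program step by step:
Start: pos=(0,0), heading=0, pen down
FD 2.9: (0,0) -> (2.9,0) [heading=0, draw]
REPEAT 4 [
  -- iteration 1/4 --
  FD 5.8: (2.9,0) -> (8.7,0) [heading=0, draw]
  RT 135: heading 0 -> 225
  RT 90: heading 225 -> 135
  RT 304: heading 135 -> 191
  -- iteration 2/4 --
  FD 5.8: (8.7,0) -> (3.007,-1.107) [heading=191, draw]
  RT 135: heading 191 -> 56
  RT 90: heading 56 -> 326
  RT 304: heading 326 -> 22
  -- iteration 3/4 --
  FD 5.8: (3.007,-1.107) -> (8.384,1.066) [heading=22, draw]
  RT 135: heading 22 -> 247
  RT 90: heading 247 -> 157
  RT 304: heading 157 -> 213
  -- iteration 4/4 --
  FD 5.8: (8.384,1.066) -> (3.52,-2.093) [heading=213, draw]
  RT 135: heading 213 -> 78
  RT 90: heading 78 -> 348
  RT 304: heading 348 -> 44
]
RT 90: heading 44 -> 314
BK 7.9: (3.52,-2.093) -> (-1.968,3.59) [heading=314, draw]
Final: pos=(-1.968,3.59), heading=314, 6 segment(s) drawn

Segment endpoints: x in {-1.968, 0, 2.9, 3.007, 3.52, 8.384, 8.7}, y in {-2.093, -1.107, 0, 1.066, 3.59}
xmin=-1.968, ymin=-2.093, xmax=8.7, ymax=3.59

Answer: -1.968 -2.093 8.7 3.59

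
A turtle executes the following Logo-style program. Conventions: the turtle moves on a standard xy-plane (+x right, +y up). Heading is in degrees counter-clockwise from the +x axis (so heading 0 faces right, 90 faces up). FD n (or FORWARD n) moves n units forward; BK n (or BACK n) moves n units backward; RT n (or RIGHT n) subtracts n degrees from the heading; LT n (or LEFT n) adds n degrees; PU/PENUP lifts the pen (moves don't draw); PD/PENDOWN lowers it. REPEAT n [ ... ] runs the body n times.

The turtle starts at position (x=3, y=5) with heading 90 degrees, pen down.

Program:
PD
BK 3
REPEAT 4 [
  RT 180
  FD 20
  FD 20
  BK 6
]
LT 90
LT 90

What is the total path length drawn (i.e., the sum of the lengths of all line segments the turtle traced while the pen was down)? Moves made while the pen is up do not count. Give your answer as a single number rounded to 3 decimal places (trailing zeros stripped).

Answer: 187

Derivation:
Executing turtle program step by step:
Start: pos=(3,5), heading=90, pen down
PD: pen down
BK 3: (3,5) -> (3,2) [heading=90, draw]
REPEAT 4 [
  -- iteration 1/4 --
  RT 180: heading 90 -> 270
  FD 20: (3,2) -> (3,-18) [heading=270, draw]
  FD 20: (3,-18) -> (3,-38) [heading=270, draw]
  BK 6: (3,-38) -> (3,-32) [heading=270, draw]
  -- iteration 2/4 --
  RT 180: heading 270 -> 90
  FD 20: (3,-32) -> (3,-12) [heading=90, draw]
  FD 20: (3,-12) -> (3,8) [heading=90, draw]
  BK 6: (3,8) -> (3,2) [heading=90, draw]
  -- iteration 3/4 --
  RT 180: heading 90 -> 270
  FD 20: (3,2) -> (3,-18) [heading=270, draw]
  FD 20: (3,-18) -> (3,-38) [heading=270, draw]
  BK 6: (3,-38) -> (3,-32) [heading=270, draw]
  -- iteration 4/4 --
  RT 180: heading 270 -> 90
  FD 20: (3,-32) -> (3,-12) [heading=90, draw]
  FD 20: (3,-12) -> (3,8) [heading=90, draw]
  BK 6: (3,8) -> (3,2) [heading=90, draw]
]
LT 90: heading 90 -> 180
LT 90: heading 180 -> 270
Final: pos=(3,2), heading=270, 13 segment(s) drawn

Segment lengths:
  seg 1: (3,5) -> (3,2), length = 3
  seg 2: (3,2) -> (3,-18), length = 20
  seg 3: (3,-18) -> (3,-38), length = 20
  seg 4: (3,-38) -> (3,-32), length = 6
  seg 5: (3,-32) -> (3,-12), length = 20
  seg 6: (3,-12) -> (3,8), length = 20
  seg 7: (3,8) -> (3,2), length = 6
  seg 8: (3,2) -> (3,-18), length = 20
  seg 9: (3,-18) -> (3,-38), length = 20
  seg 10: (3,-38) -> (3,-32), length = 6
  seg 11: (3,-32) -> (3,-12), length = 20
  seg 12: (3,-12) -> (3,8), length = 20
  seg 13: (3,8) -> (3,2), length = 6
Total = 187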